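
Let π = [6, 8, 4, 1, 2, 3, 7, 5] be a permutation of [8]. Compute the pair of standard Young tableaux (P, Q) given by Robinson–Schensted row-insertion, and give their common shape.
P = [1, 2, 3, 5] / [4, 7] / [6, 8];  Q = [1, 2, 6, 7] / [3, 5] / [4, 8];  common shape = (4, 2, 2)

Row-insert the values π_1, π_2, … into P one at a time, bumping the leftmost entry strictly greater than the inserted value down to the next row. The recording tableau Q records, in position (i, j), the step at which that cell was added to P.
  Insert 6 (step 1): P = [6];  Q = [1]
  Insert 8 (step 2): P = [6, 8];  Q = [1, 2]
  Insert 4 (step 3): P = [4, 8] / [6];  Q = [1, 2] / [3]
  Insert 1 (step 4): P = [1, 8] / [4] / [6];  Q = [1, 2] / [3] / [4]
  Insert 2 (step 5): P = [1, 2] / [4, 8] / [6];  Q = [1, 2] / [3, 5] / [4]
  Insert 3 (step 6): P = [1, 2, 3] / [4, 8] / [6];  Q = [1, 2, 6] / [3, 5] / [4]
  Insert 7 (step 7): P = [1, 2, 3, 7] / [4, 8] / [6];  Q = [1, 2, 6, 7] / [3, 5] / [4]
  Insert 5 (step 8): P = [1, 2, 3, 5] / [4, 7] / [6, 8];  Q = [1, 2, 6, 7] / [3, 5] / [4, 8]
Final shape: (4, 2, 2).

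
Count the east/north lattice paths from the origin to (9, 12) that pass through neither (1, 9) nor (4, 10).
Number of paths = 272099

Inclusion–exclusion. Total paths: C(21, 9) = 293930. Through P₁: C(10, 1)·C(11, 8) = 1650. Through P₂: C(14, 4)·C(7, 5) = 21021. Since P₁ is strictly southwest of P₂, a monotone path through both must visit P₁ then P₂; paths through both = C(10, 1)·C(4, 3)·C(7, 5) = 840. Avoid both = 293930 − 1650 − 21021 + 840 = 272099.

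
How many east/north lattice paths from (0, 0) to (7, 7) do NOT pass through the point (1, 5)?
Number of paths = 3264

Total paths from (0, 0) to (7, 7): C(14, 7) = 3432. Paths through (1, 5): (paths (0, 0) → (1, 5)) × (paths (1, 5) → (7, 7)) = C(6, 1) · C(8, 6) = 6 · 28 = 168. Avoidance count = 3432 − 168 = 3264.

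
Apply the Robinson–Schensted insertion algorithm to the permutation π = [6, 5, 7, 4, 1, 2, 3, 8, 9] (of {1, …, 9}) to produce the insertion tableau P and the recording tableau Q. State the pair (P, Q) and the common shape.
P = [1, 2, 3, 8, 9] / [4, 7] / [5] / [6];  Q = [1, 3, 7, 8, 9] / [2, 6] / [4] / [5];  common shape = (5, 2, 1, 1)

Row-insert the values π_1, π_2, … into P one at a time, bumping the leftmost entry strictly greater than the inserted value down to the next row. The recording tableau Q records, in position (i, j), the step at which that cell was added to P.
  Insert 6 (step 1): P = [6];  Q = [1]
  Insert 5 (step 2): P = [5] / [6];  Q = [1] / [2]
  Insert 7 (step 3): P = [5, 7] / [6];  Q = [1, 3] / [2]
  Insert 4 (step 4): P = [4, 7] / [5] / [6];  Q = [1, 3] / [2] / [4]
  Insert 1 (step 5): P = [1, 7] / [4] / [5] / [6];  Q = [1, 3] / [2] / [4] / [5]
  Insert 2 (step 6): P = [1, 2] / [4, 7] / [5] / [6];  Q = [1, 3] / [2, 6] / [4] / [5]
  Insert 3 (step 7): P = [1, 2, 3] / [4, 7] / [5] / [6];  Q = [1, 3, 7] / [2, 6] / [4] / [5]
  Insert 8 (step 8): P = [1, 2, 3, 8] / [4, 7] / [5] / [6];  Q = [1, 3, 7, 8] / [2, 6] / [4] / [5]
  Insert 9 (step 9): P = [1, 2, 3, 8, 9] / [4, 7] / [5] / [6];  Q = [1, 3, 7, 8, 9] / [2, 6] / [4] / [5]
Final shape: (5, 2, 1, 1).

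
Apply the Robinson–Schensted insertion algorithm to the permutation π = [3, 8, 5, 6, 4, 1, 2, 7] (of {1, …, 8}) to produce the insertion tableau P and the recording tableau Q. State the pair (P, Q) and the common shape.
P = [1, 2, 6, 7] / [3, 4] / [5] / [8];  Q = [1, 2, 4, 8] / [3, 7] / [5] / [6];  common shape = (4, 2, 1, 1)

Row-insert the values π_1, π_2, … into P one at a time, bumping the leftmost entry strictly greater than the inserted value down to the next row. The recording tableau Q records, in position (i, j), the step at which that cell was added to P.
  Insert 3 (step 1): P = [3];  Q = [1]
  Insert 8 (step 2): P = [3, 8];  Q = [1, 2]
  Insert 5 (step 3): P = [3, 5] / [8];  Q = [1, 2] / [3]
  Insert 6 (step 4): P = [3, 5, 6] / [8];  Q = [1, 2, 4] / [3]
  Insert 4 (step 5): P = [3, 4, 6] / [5] / [8];  Q = [1, 2, 4] / [3] / [5]
  Insert 1 (step 6): P = [1, 4, 6] / [3] / [5] / [8];  Q = [1, 2, 4] / [3] / [5] / [6]
  Insert 2 (step 7): P = [1, 2, 6] / [3, 4] / [5] / [8];  Q = [1, 2, 4] / [3, 7] / [5] / [6]
  Insert 7 (step 8): P = [1, 2, 6, 7] / [3, 4] / [5] / [8];  Q = [1, 2, 4, 8] / [3, 7] / [5] / [6]
Final shape: (4, 2, 1, 1).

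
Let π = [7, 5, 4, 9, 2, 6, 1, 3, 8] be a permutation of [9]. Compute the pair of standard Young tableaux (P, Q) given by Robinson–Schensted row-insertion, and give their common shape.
P = [1, 3, 8] / [2, 6] / [4, 9] / [5] / [7];  Q = [1, 4, 9] / [2, 6] / [3, 8] / [5] / [7];  common shape = (3, 2, 2, 1, 1)

Row-insert the values π_1, π_2, … into P one at a time, bumping the leftmost entry strictly greater than the inserted value down to the next row. The recording tableau Q records, in position (i, j), the step at which that cell was added to P.
  Insert 7 (step 1): P = [7];  Q = [1]
  Insert 5 (step 2): P = [5] / [7];  Q = [1] / [2]
  Insert 4 (step 3): P = [4] / [5] / [7];  Q = [1] / [2] / [3]
  Insert 9 (step 4): P = [4, 9] / [5] / [7];  Q = [1, 4] / [2] / [3]
  Insert 2 (step 5): P = [2, 9] / [4] / [5] / [7];  Q = [1, 4] / [2] / [3] / [5]
  Insert 6 (step 6): P = [2, 6] / [4, 9] / [5] / [7];  Q = [1, 4] / [2, 6] / [3] / [5]
  Insert 1 (step 7): P = [1, 6] / [2, 9] / [4] / [5] / [7];  Q = [1, 4] / [2, 6] / [3] / [5] / [7]
  Insert 3 (step 8): P = [1, 3] / [2, 6] / [4, 9] / [5] / [7];  Q = [1, 4] / [2, 6] / [3, 8] / [5] / [7]
  Insert 8 (step 9): P = [1, 3, 8] / [2, 6] / [4, 9] / [5] / [7];  Q = [1, 4, 9] / [2, 6] / [3, 8] / [5] / [7]
Final shape: (3, 2, 2, 1, 1).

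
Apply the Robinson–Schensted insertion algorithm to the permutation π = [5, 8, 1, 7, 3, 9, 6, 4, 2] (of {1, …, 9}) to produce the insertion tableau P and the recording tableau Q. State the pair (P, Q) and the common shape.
P = [1, 2, 4] / [3, 6, 9] / [5] / [7] / [8];  Q = [1, 2, 6] / [3, 4, 7] / [5] / [8] / [9];  common shape = (3, 3, 1, 1, 1)

Row-insert the values π_1, π_2, … into P one at a time, bumping the leftmost entry strictly greater than the inserted value down to the next row. The recording tableau Q records, in position (i, j), the step at which that cell was added to P.
  Insert 5 (step 1): P = [5];  Q = [1]
  Insert 8 (step 2): P = [5, 8];  Q = [1, 2]
  Insert 1 (step 3): P = [1, 8] / [5];  Q = [1, 2] / [3]
  Insert 7 (step 4): P = [1, 7] / [5, 8];  Q = [1, 2] / [3, 4]
  Insert 3 (step 5): P = [1, 3] / [5, 7] / [8];  Q = [1, 2] / [3, 4] / [5]
  Insert 9 (step 6): P = [1, 3, 9] / [5, 7] / [8];  Q = [1, 2, 6] / [3, 4] / [5]
  Insert 6 (step 7): P = [1, 3, 6] / [5, 7, 9] / [8];  Q = [1, 2, 6] / [3, 4, 7] / [5]
  Insert 4 (step 8): P = [1, 3, 4] / [5, 6, 9] / [7] / [8];  Q = [1, 2, 6] / [3, 4, 7] / [5] / [8]
  Insert 2 (step 9): P = [1, 2, 4] / [3, 6, 9] / [5] / [7] / [8];  Q = [1, 2, 6] / [3, 4, 7] / [5] / [8] / [9]
Final shape: (3, 3, 1, 1, 1).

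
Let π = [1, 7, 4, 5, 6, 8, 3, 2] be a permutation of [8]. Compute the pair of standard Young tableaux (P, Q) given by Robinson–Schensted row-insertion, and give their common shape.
P = [1, 2, 5, 6, 8] / [3] / [4] / [7];  Q = [1, 2, 4, 5, 6] / [3] / [7] / [8];  common shape = (5, 1, 1, 1)

Row-insert the values π_1, π_2, … into P one at a time, bumping the leftmost entry strictly greater than the inserted value down to the next row. The recording tableau Q records, in position (i, j), the step at which that cell was added to P.
  Insert 1 (step 1): P = [1];  Q = [1]
  Insert 7 (step 2): P = [1, 7];  Q = [1, 2]
  Insert 4 (step 3): P = [1, 4] / [7];  Q = [1, 2] / [3]
  Insert 5 (step 4): P = [1, 4, 5] / [7];  Q = [1, 2, 4] / [3]
  Insert 6 (step 5): P = [1, 4, 5, 6] / [7];  Q = [1, 2, 4, 5] / [3]
  Insert 8 (step 6): P = [1, 4, 5, 6, 8] / [7];  Q = [1, 2, 4, 5, 6] / [3]
  Insert 3 (step 7): P = [1, 3, 5, 6, 8] / [4] / [7];  Q = [1, 2, 4, 5, 6] / [3] / [7]
  Insert 2 (step 8): P = [1, 2, 5, 6, 8] / [3] / [4] / [7];  Q = [1, 2, 4, 5, 6] / [3] / [7] / [8]
Final shape: (5, 1, 1, 1).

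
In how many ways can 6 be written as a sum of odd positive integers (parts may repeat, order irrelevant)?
p_odd(6) = 4

Partitions of 6 using only odd parts 1, 3, 5, …: 5+1, 3+3, 3+1+1+1, 1+1+1+1+1+1. There are 4. (Euler: this equals q(6), the number of distinct-part partitions.)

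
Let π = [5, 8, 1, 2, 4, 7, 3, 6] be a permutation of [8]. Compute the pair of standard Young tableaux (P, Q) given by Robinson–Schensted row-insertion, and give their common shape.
P = [1, 2, 3, 6] / [4, 7] / [5, 8];  Q = [1, 2, 5, 6] / [3, 4] / [7, 8];  common shape = (4, 2, 2)

Row-insert the values π_1, π_2, … into P one at a time, bumping the leftmost entry strictly greater than the inserted value down to the next row. The recording tableau Q records, in position (i, j), the step at which that cell was added to P.
  Insert 5 (step 1): P = [5];  Q = [1]
  Insert 8 (step 2): P = [5, 8];  Q = [1, 2]
  Insert 1 (step 3): P = [1, 8] / [5];  Q = [1, 2] / [3]
  Insert 2 (step 4): P = [1, 2] / [5, 8];  Q = [1, 2] / [3, 4]
  Insert 4 (step 5): P = [1, 2, 4] / [5, 8];  Q = [1, 2, 5] / [3, 4]
  Insert 7 (step 6): P = [1, 2, 4, 7] / [5, 8];  Q = [1, 2, 5, 6] / [3, 4]
  Insert 3 (step 7): P = [1, 2, 3, 7] / [4, 8] / [5];  Q = [1, 2, 5, 6] / [3, 4] / [7]
  Insert 6 (step 8): P = [1, 2, 3, 6] / [4, 7] / [5, 8];  Q = [1, 2, 5, 6] / [3, 4] / [7, 8]
Final shape: (4, 2, 2).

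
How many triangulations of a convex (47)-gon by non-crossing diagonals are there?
C_45 = 2257117854077248073253720

These polygon triangulations are counted by the Catalan number C_n = (1/(n + 1)) · C(2n, n). For n = 45: C_45 = (1/46) · C(90, 45) = 103827421287553411369671120/46 = 2257117854077248073253720.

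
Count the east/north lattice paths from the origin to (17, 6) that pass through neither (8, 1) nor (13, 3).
Number of paths = 69944

Inclusion–exclusion. Total paths: C(23, 17) = 100947. Through P₁: C(9, 8)·C(14, 9) = 18018. Through P₂: C(16, 13)·C(7, 4) = 19600. Since P₁ is strictly southwest of P₂, a monotone path through both must visit P₁ then P₂; paths through both = C(9, 8)·C(7, 5)·C(7, 4) = 6615. Avoid both = 100947 − 18018 − 19600 + 6615 = 69944.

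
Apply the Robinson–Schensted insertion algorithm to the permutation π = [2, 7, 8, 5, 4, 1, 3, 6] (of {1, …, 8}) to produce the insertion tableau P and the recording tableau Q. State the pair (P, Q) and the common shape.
P = [1, 3, 6] / [2, 4, 8] / [5] / [7];  Q = [1, 2, 3] / [4, 7, 8] / [5] / [6];  common shape = (3, 3, 1, 1)

Row-insert the values π_1, π_2, … into P one at a time, bumping the leftmost entry strictly greater than the inserted value down to the next row. The recording tableau Q records, in position (i, j), the step at which that cell was added to P.
  Insert 2 (step 1): P = [2];  Q = [1]
  Insert 7 (step 2): P = [2, 7];  Q = [1, 2]
  Insert 8 (step 3): P = [2, 7, 8];  Q = [1, 2, 3]
  Insert 5 (step 4): P = [2, 5, 8] / [7];  Q = [1, 2, 3] / [4]
  Insert 4 (step 5): P = [2, 4, 8] / [5] / [7];  Q = [1, 2, 3] / [4] / [5]
  Insert 1 (step 6): P = [1, 4, 8] / [2] / [5] / [7];  Q = [1, 2, 3] / [4] / [5] / [6]
  Insert 3 (step 7): P = [1, 3, 8] / [2, 4] / [5] / [7];  Q = [1, 2, 3] / [4, 7] / [5] / [6]
  Insert 6 (step 8): P = [1, 3, 6] / [2, 4, 8] / [5] / [7];  Q = [1, 2, 3] / [4, 7, 8] / [5] / [6]
Final shape: (3, 3, 1, 1).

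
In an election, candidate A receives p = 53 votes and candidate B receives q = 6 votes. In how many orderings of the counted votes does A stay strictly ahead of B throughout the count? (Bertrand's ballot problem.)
Strict-lead orderings = 35893242

Total orderings of the 59 votes with 53 for A: C(59, 53) = 45057474. By the Bertrand ballot formula (Cycle Lemma / reflection principle), the number of orderings in which A is strictly ahead of B throughout is (p − q)/(p + q) · C(p + q, p) = (53 − 6)/(53 + 6) · 45057474 = 35893242.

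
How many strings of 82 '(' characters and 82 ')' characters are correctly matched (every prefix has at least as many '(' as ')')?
C_82 = 17526585015616776834735140517915655636396234280

These balanced parentheses are counted by the Catalan number C_n = (1/(n + 1)) · C(2n, n). For n = 82: C_82 = (1/83) · C(164, 82) = 1454706556296192477283016662986999417820887445240/83 = 17526585015616776834735140517915655636396234280.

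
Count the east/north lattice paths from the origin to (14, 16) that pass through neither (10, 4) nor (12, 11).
Number of paths = 115963973

Inclusion–exclusion. Total paths: C(30, 14) = 145422675. Through P₁: C(14, 10)·C(16, 4) = 1821820. Through P₂: C(23, 12)·C(7, 2) = 28393638. Since P₁ is strictly southwest of P₂, a monotone path through both must visit P₁ then P₂; paths through both = C(14, 10)·C(9, 2)·C(7, 2) = 756756. Avoid both = 145422675 − 1821820 − 28393638 + 756756 = 115963973.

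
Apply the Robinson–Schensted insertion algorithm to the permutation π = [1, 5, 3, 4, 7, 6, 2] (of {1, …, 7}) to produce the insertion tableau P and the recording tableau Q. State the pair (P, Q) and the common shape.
P = [1, 2, 4, 6] / [3, 7] / [5];  Q = [1, 2, 4, 5] / [3, 6] / [7];  common shape = (4, 2, 1)

Row-insert the values π_1, π_2, … into P one at a time, bumping the leftmost entry strictly greater than the inserted value down to the next row. The recording tableau Q records, in position (i, j), the step at which that cell was added to P.
  Insert 1 (step 1): P = [1];  Q = [1]
  Insert 5 (step 2): P = [1, 5];  Q = [1, 2]
  Insert 3 (step 3): P = [1, 3] / [5];  Q = [1, 2] / [3]
  Insert 4 (step 4): P = [1, 3, 4] / [5];  Q = [1, 2, 4] / [3]
  Insert 7 (step 5): P = [1, 3, 4, 7] / [5];  Q = [1, 2, 4, 5] / [3]
  Insert 6 (step 6): P = [1, 3, 4, 6] / [5, 7];  Q = [1, 2, 4, 5] / [3, 6]
  Insert 2 (step 7): P = [1, 2, 4, 6] / [3, 7] / [5];  Q = [1, 2, 4, 5] / [3, 6] / [7]
Final shape: (4, 2, 1).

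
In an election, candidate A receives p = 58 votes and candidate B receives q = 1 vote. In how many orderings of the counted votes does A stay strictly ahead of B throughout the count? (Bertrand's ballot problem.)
Strict-lead orderings = 57

Total orderings of the 59 votes with 58 for A: C(59, 58) = 59. By the Bertrand ballot formula (Cycle Lemma / reflection principle), the number of orderings in which A is strictly ahead of B throughout is (p − q)/(p + q) · C(p + q, p) = (58 − 1)/(58 + 1) · 59 = 57.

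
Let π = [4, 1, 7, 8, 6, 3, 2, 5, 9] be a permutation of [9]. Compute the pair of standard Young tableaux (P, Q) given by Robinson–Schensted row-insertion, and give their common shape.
P = [1, 2, 5, 9] / [3, 6, 8] / [4] / [7];  Q = [1, 3, 4, 9] / [2, 5, 8] / [6] / [7];  common shape = (4, 3, 1, 1)

Row-insert the values π_1, π_2, … into P one at a time, bumping the leftmost entry strictly greater than the inserted value down to the next row. The recording tableau Q records, in position (i, j), the step at which that cell was added to P.
  Insert 4 (step 1): P = [4];  Q = [1]
  Insert 1 (step 2): P = [1] / [4];  Q = [1] / [2]
  Insert 7 (step 3): P = [1, 7] / [4];  Q = [1, 3] / [2]
  Insert 8 (step 4): P = [1, 7, 8] / [4];  Q = [1, 3, 4] / [2]
  Insert 6 (step 5): P = [1, 6, 8] / [4, 7];  Q = [1, 3, 4] / [2, 5]
  Insert 3 (step 6): P = [1, 3, 8] / [4, 6] / [7];  Q = [1, 3, 4] / [2, 5] / [6]
  Insert 2 (step 7): P = [1, 2, 8] / [3, 6] / [4] / [7];  Q = [1, 3, 4] / [2, 5] / [6] / [7]
  Insert 5 (step 8): P = [1, 2, 5] / [3, 6, 8] / [4] / [7];  Q = [1, 3, 4] / [2, 5, 8] / [6] / [7]
  Insert 9 (step 9): P = [1, 2, 5, 9] / [3, 6, 8] / [4] / [7];  Q = [1, 3, 4, 9] / [2, 5, 8] / [6] / [7]
Final shape: (4, 3, 1, 1).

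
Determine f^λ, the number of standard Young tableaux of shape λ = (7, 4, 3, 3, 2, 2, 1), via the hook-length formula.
# SYT of shape (7, 4, 3, 3, 2, 2, 1) = 3223281600

Hook-length formula: f^λ = n! / Π hook(c), product over all cells c of the Young diagram. For λ = (7, 4, 3, 3, 2, 2, 1), n = 22 boxes. Hook lengths by row (left-to-right, top-to-bottom): [13, 11, 8, 5, 3, 2, 1]; [9, 7, 4, 1]; [7, 5, 2]; [6, 4, 1]; [4, 2]; [3, 1]; [1]. Product of hooks = 348713164800. So f^λ = 22! / 348713164800 = 1124000727777607680000 / 348713164800 = 3223281600.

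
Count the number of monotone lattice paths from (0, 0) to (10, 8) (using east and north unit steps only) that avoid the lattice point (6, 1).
Number of paths = 41448

Total paths from (0, 0) to (10, 8): C(18, 10) = 43758. Paths through (6, 1): (paths (0, 0) → (6, 1)) × (paths (6, 1) → (10, 8)) = C(7, 6) · C(11, 4) = 7 · 330 = 2310. Avoidance count = 43758 − 2310 = 41448.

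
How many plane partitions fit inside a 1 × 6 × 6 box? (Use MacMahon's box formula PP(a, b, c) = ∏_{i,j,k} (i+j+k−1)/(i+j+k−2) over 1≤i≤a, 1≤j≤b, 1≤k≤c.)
PP(1, 6, 6) = 924

Evaluate the triple product over i = 1..1, j = 1..6, k = 1..6. The factors are (2/1) · (3/2) · (4/3) · (5/4) · (6/5) · (7/6) · (3/2) · (4/3) · … (36 factors total). The numerators and denominators telescope so the product is an integer; carrying out the multiplication exactly gives PP(1, 6, 6) = 924.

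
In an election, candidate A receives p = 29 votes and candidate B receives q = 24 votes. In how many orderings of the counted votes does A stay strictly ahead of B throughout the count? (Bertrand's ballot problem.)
Strict-lead orderings = 73514652074500

Total orderings of the 53 votes with 29 for A: C(53, 29) = 779255311989700. By the Bertrand ballot formula (Cycle Lemma / reflection principle), the number of orderings in which A is strictly ahead of B throughout is (p − q)/(p + q) · C(p + q, p) = (29 − 24)/(29 + 24) · 779255311989700 = 73514652074500.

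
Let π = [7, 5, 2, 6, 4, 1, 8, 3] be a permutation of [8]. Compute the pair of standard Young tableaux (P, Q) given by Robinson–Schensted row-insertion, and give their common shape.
P = [1, 3, 8] / [2, 4] / [5, 6] / [7];  Q = [1, 4, 7] / [2, 5] / [3, 8] / [6];  common shape = (3, 2, 2, 1)

Row-insert the values π_1, π_2, … into P one at a time, bumping the leftmost entry strictly greater than the inserted value down to the next row. The recording tableau Q records, in position (i, j), the step at which that cell was added to P.
  Insert 7 (step 1): P = [7];  Q = [1]
  Insert 5 (step 2): P = [5] / [7];  Q = [1] / [2]
  Insert 2 (step 3): P = [2] / [5] / [7];  Q = [1] / [2] / [3]
  Insert 6 (step 4): P = [2, 6] / [5] / [7];  Q = [1, 4] / [2] / [3]
  Insert 4 (step 5): P = [2, 4] / [5, 6] / [7];  Q = [1, 4] / [2, 5] / [3]
  Insert 1 (step 6): P = [1, 4] / [2, 6] / [5] / [7];  Q = [1, 4] / [2, 5] / [3] / [6]
  Insert 8 (step 7): P = [1, 4, 8] / [2, 6] / [5] / [7];  Q = [1, 4, 7] / [2, 5] / [3] / [6]
  Insert 3 (step 8): P = [1, 3, 8] / [2, 4] / [5, 6] / [7];  Q = [1, 4, 7] / [2, 5] / [3, 8] / [6]
Final shape: (3, 2, 2, 1).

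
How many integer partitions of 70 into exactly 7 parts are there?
p(70, 7 parts) = 55748

Partitions of n into exactly k parts are in bijection with partitions of n − k into at most k parts (subtract 1 from each part). So p(70, exactly 7) = p(63, parts ≤ 7). Computing via the recurrence p(m, j) = p(m, j−1) + p(m−j, j) gives 55748.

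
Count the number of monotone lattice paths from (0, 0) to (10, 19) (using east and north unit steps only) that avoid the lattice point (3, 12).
Number of paths = 18468450

Total paths from (0, 0) to (10, 19): C(29, 10) = 20030010. Paths through (3, 12): (paths (0, 0) → (3, 12)) × (paths (3, 12) → (10, 19)) = C(15, 3) · C(14, 7) = 455 · 3432 = 1561560. Avoidance count = 20030010 − 1561560 = 18468450.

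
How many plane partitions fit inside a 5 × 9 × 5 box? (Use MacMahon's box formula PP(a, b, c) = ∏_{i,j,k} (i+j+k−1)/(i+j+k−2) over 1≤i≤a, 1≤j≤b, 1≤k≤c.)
PP(5, 9, 5) = 1566039386912

Evaluate the triple product over i = 1..5, j = 1..9, k = 1..5. The factors are (2/1) · (3/2) · (4/3) · (5/4) · (6/5) · (3/2) · (4/3) · (5/4) · … (225 factors total). The numerators and denominators telescope so the product is an integer; carrying out the multiplication exactly gives PP(5, 9, 5) = 1566039386912.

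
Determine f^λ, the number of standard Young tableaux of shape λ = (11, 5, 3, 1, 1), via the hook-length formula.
# SYT of shape (11, 5, 3, 1, 1) = 77773878

Hook-length formula: f^λ = n! / Π hook(c), product over all cells c of the Young diagram. For λ = (11, 5, 3, 1, 1), n = 21 boxes. Hook lengths by row (left-to-right, top-to-bottom): [15, 12, 11, 9, 8, 6, 5, 4, 3, 2, 1]; [8, 5, 4, 2, 1]; [5, 2, 1]; [2]; [1]. Product of hooks = 656916480000. So f^λ = 21! / 656916480000 = 51090942171709440000 / 656916480000 = 77773878.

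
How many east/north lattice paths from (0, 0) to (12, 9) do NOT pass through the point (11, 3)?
Number of paths = 291382

Total paths from (0, 0) to (12, 9): C(21, 12) = 293930. Paths through (11, 3): (paths (0, 0) → (11, 3)) × (paths (11, 3) → (12, 9)) = C(14, 11) · C(7, 1) = 364 · 7 = 2548. Avoidance count = 293930 − 2548 = 291382.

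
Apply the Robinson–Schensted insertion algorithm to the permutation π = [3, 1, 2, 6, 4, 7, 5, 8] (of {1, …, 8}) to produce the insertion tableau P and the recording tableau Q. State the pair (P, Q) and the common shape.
P = [1, 2, 4, 5, 8] / [3, 6, 7];  Q = [1, 3, 4, 6, 8] / [2, 5, 7];  common shape = (5, 3)

Row-insert the values π_1, π_2, … into P one at a time, bumping the leftmost entry strictly greater than the inserted value down to the next row. The recording tableau Q records, in position (i, j), the step at which that cell was added to P.
  Insert 3 (step 1): P = [3];  Q = [1]
  Insert 1 (step 2): P = [1] / [3];  Q = [1] / [2]
  Insert 2 (step 3): P = [1, 2] / [3];  Q = [1, 3] / [2]
  Insert 6 (step 4): P = [1, 2, 6] / [3];  Q = [1, 3, 4] / [2]
  Insert 4 (step 5): P = [1, 2, 4] / [3, 6];  Q = [1, 3, 4] / [2, 5]
  Insert 7 (step 6): P = [1, 2, 4, 7] / [3, 6];  Q = [1, 3, 4, 6] / [2, 5]
  Insert 5 (step 7): P = [1, 2, 4, 5] / [3, 6, 7];  Q = [1, 3, 4, 6] / [2, 5, 7]
  Insert 8 (step 8): P = [1, 2, 4, 5, 8] / [3, 6, 7];  Q = [1, 3, 4, 6, 8] / [2, 5, 7]
Final shape: (5, 3).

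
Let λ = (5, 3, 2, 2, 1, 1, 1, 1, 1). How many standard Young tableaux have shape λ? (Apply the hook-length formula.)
# SYT of shape (5, 3, 2, 2, 1, 1, 1, 1, 1) = 908820

Hook-length formula: f^λ = n! / Π hook(c), product over all cells c of the Young diagram. For λ = (5, 3, 2, 2, 1, 1, 1, 1, 1), n = 17 boxes. Hook lengths by row (left-to-right, top-to-bottom): [13, 7, 4, 2, 1]; [10, 4, 1]; [8, 2]; [7, 1]; [5]; [4]; [3]; [2]; [1]. Product of hooks = 391372800. So f^λ = 17! / 391372800 = 355687428096000 / 391372800 = 908820.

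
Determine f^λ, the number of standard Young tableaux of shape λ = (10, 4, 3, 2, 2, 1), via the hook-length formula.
# SYT of shape (10, 4, 3, 2, 2, 1) = 1206492210

Hook-length formula: f^λ = n! / Π hook(c), product over all cells c of the Young diagram. For λ = (10, 4, 3, 2, 2, 1), n = 22 boxes. Hook lengths by row (left-to-right, top-to-bottom): [15, 13, 10, 8, 6, 5, 4, 3, 2, 1]; [8, 6, 3, 1]; [6, 4, 1]; [4, 2]; [3, 1]; [1]. Product of hooks = 931627008000. So f^λ = 22! / 931627008000 = 1124000727777607680000 / 931627008000 = 1206492210.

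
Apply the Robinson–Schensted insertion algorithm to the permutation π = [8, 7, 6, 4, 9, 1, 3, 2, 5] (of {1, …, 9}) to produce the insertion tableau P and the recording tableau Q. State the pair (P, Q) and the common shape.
P = [1, 2, 5] / [3, 9] / [4] / [6] / [7] / [8];  Q = [1, 5, 9] / [2, 7] / [3] / [4] / [6] / [8];  common shape = (3, 2, 1, 1, 1, 1)

Row-insert the values π_1, π_2, … into P one at a time, bumping the leftmost entry strictly greater than the inserted value down to the next row. The recording tableau Q records, in position (i, j), the step at which that cell was added to P.
  Insert 8 (step 1): P = [8];  Q = [1]
  Insert 7 (step 2): P = [7] / [8];  Q = [1] / [2]
  Insert 6 (step 3): P = [6] / [7] / [8];  Q = [1] / [2] / [3]
  Insert 4 (step 4): P = [4] / [6] / [7] / [8];  Q = [1] / [2] / [3] / [4]
  Insert 9 (step 5): P = [4, 9] / [6] / [7] / [8];  Q = [1, 5] / [2] / [3] / [4]
  Insert 1 (step 6): P = [1, 9] / [4] / [6] / [7] / [8];  Q = [1, 5] / [2] / [3] / [4] / [6]
  Insert 3 (step 7): P = [1, 3] / [4, 9] / [6] / [7] / [8];  Q = [1, 5] / [2, 7] / [3] / [4] / [6]
  Insert 2 (step 8): P = [1, 2] / [3, 9] / [4] / [6] / [7] / [8];  Q = [1, 5] / [2, 7] / [3] / [4] / [6] / [8]
  Insert 5 (step 9): P = [1, 2, 5] / [3, 9] / [4] / [6] / [7] / [8];  Q = [1, 5, 9] / [2, 7] / [3] / [4] / [6] / [8]
Final shape: (3, 2, 1, 1, 1, 1).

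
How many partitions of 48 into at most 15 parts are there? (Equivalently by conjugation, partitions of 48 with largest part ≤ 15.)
p(48, parts ≤ 15) = 104875

Use the recurrence p(n, m) = p(n, m−1) + p(n−m, m): either the largest part is < m (count p(n, m−1)) or the largest part is exactly m (remove one copy of m, count p(n−m, m)). With p(0, ·) = 1 this gives p(48, parts ≤ 15) = 104875. (By conjugating Young diagrams, this also counts partitions of 48 into at most 15 parts.)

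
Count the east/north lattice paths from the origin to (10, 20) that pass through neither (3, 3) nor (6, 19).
Number of paths = 22334335

Inclusion–exclusion. Total paths: C(30, 10) = 30045015. Through P₁: C(6, 3)·C(24, 7) = 6922080. Through P₂: C(25, 6)·C(5, 4) = 885500. Since P₁ is strictly southwest of P₂, a monotone path through both must visit P₁ then P₂; paths through both = C(6, 3)·C(19, 3)·C(5, 4) = 96900. Avoid both = 30045015 − 6922080 − 885500 + 96900 = 22334335.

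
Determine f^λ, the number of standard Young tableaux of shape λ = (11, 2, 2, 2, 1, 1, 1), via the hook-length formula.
# SYT of shape (11, 2, 2, 2, 1, 1, 1) = 4012800

Hook-length formula: f^λ = n! / Π hook(c), product over all cells c of the Young diagram. For λ = (11, 2, 2, 2, 1, 1, 1), n = 20 boxes. Hook lengths by row (left-to-right, top-to-bottom): [17, 13, 9, 8, 7, 6, 5, 4, 3, 2, 1]; [7, 3]; [6, 2]; [5, 1]; [3]; [2]; [1]. Product of hooks = 606285388800. So f^λ = 20! / 606285388800 = 2432902008176640000 / 606285388800 = 4012800.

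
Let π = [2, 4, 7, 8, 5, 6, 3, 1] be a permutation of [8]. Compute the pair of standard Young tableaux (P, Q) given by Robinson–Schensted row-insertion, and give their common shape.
P = [1, 3, 5, 6] / [2, 8] / [4] / [7];  Q = [1, 2, 3, 4] / [5, 6] / [7] / [8];  common shape = (4, 2, 1, 1)

Row-insert the values π_1, π_2, … into P one at a time, bumping the leftmost entry strictly greater than the inserted value down to the next row. The recording tableau Q records, in position (i, j), the step at which that cell was added to P.
  Insert 2 (step 1): P = [2];  Q = [1]
  Insert 4 (step 2): P = [2, 4];  Q = [1, 2]
  Insert 7 (step 3): P = [2, 4, 7];  Q = [1, 2, 3]
  Insert 8 (step 4): P = [2, 4, 7, 8];  Q = [1, 2, 3, 4]
  Insert 5 (step 5): P = [2, 4, 5, 8] / [7];  Q = [1, 2, 3, 4] / [5]
  Insert 6 (step 6): P = [2, 4, 5, 6] / [7, 8];  Q = [1, 2, 3, 4] / [5, 6]
  Insert 3 (step 7): P = [2, 3, 5, 6] / [4, 8] / [7];  Q = [1, 2, 3, 4] / [5, 6] / [7]
  Insert 1 (step 8): P = [1, 3, 5, 6] / [2, 8] / [4] / [7];  Q = [1, 2, 3, 4] / [5, 6] / [7] / [8]
Final shape: (4, 2, 1, 1).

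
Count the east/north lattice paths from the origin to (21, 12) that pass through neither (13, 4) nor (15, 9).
Number of paths = 218554704

Inclusion–exclusion. Total paths: C(33, 21) = 354817320. Through P₁: C(17, 13)·C(16, 8) = 30630600. Through P₂: C(24, 15)·C(9, 6) = 109830336. Since P₁ is strictly southwest of P₂, a monotone path through both must visit P₁ then P₂; paths through both = C(17, 13)·C(7, 2)·C(9, 6) = 4198320. Avoid both = 354817320 − 30630600 − 109830336 + 4198320 = 218554704.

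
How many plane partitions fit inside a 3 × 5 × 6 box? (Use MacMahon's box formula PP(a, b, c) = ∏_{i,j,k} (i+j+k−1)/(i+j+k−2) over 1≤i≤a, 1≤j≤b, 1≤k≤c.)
PP(3, 5, 6) = 3737448

Evaluate the triple product over i = 1..3, j = 1..5, k = 1..6. The factors are (2/1) · (3/2) · (4/3) · (5/4) · (6/5) · (7/6) · (3/2) · (4/3) · … (90 factors total). The numerators and denominators telescope so the product is an integer; carrying out the multiplication exactly gives PP(3, 5, 6) = 3737448.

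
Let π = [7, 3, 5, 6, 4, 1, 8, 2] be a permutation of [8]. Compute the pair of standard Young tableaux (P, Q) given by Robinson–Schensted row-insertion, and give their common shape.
P = [1, 2, 6, 8] / [3, 4] / [5] / [7];  Q = [1, 3, 4, 7] / [2, 8] / [5] / [6];  common shape = (4, 2, 1, 1)

Row-insert the values π_1, π_2, … into P one at a time, bumping the leftmost entry strictly greater than the inserted value down to the next row. The recording tableau Q records, in position (i, j), the step at which that cell was added to P.
  Insert 7 (step 1): P = [7];  Q = [1]
  Insert 3 (step 2): P = [3] / [7];  Q = [1] / [2]
  Insert 5 (step 3): P = [3, 5] / [7];  Q = [1, 3] / [2]
  Insert 6 (step 4): P = [3, 5, 6] / [7];  Q = [1, 3, 4] / [2]
  Insert 4 (step 5): P = [3, 4, 6] / [5] / [7];  Q = [1, 3, 4] / [2] / [5]
  Insert 1 (step 6): P = [1, 4, 6] / [3] / [5] / [7];  Q = [1, 3, 4] / [2] / [5] / [6]
  Insert 8 (step 7): P = [1, 4, 6, 8] / [3] / [5] / [7];  Q = [1, 3, 4, 7] / [2] / [5] / [6]
  Insert 2 (step 8): P = [1, 2, 6, 8] / [3, 4] / [5] / [7];  Q = [1, 3, 4, 7] / [2, 8] / [5] / [6]
Final shape: (4, 2, 1, 1).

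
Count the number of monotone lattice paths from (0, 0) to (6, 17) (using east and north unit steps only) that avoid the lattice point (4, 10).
Number of paths = 64911

Total paths from (0, 0) to (6, 17): C(23, 6) = 100947. Paths through (4, 10): (paths (0, 0) → (4, 10)) × (paths (4, 10) → (6, 17)) = C(14, 4) · C(9, 2) = 1001 · 36 = 36036. Avoidance count = 100947 − 36036 = 64911.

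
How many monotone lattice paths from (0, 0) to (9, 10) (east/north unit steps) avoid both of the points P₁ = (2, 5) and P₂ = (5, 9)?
Number of paths = 69411

Inclusion–exclusion. Total paths: C(19, 9) = 92378. Through P₁: C(7, 2)·C(12, 7) = 16632. Through P₂: C(14, 5)·C(5, 4) = 10010. Since P₁ is strictly southwest of P₂, a monotone path through both must visit P₁ then P₂; paths through both = C(7, 2)·C(7, 3)·C(5, 4) = 3675. Avoid both = 92378 − 16632 − 10010 + 3675 = 69411.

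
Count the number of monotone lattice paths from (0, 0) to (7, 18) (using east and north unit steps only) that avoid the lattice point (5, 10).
Number of paths = 345565

Total paths from (0, 0) to (7, 18): C(25, 7) = 480700. Paths through (5, 10): (paths (0, 0) → (5, 10)) × (paths (5, 10) → (7, 18)) = C(15, 5) · C(10, 2) = 3003 · 45 = 135135. Avoidance count = 480700 − 135135 = 345565.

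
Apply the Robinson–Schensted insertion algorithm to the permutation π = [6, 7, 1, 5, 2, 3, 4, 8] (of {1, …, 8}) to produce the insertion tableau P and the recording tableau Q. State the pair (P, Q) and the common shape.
P = [1, 2, 3, 4, 8] / [5, 7] / [6];  Q = [1, 2, 6, 7, 8] / [3, 4] / [5];  common shape = (5, 2, 1)

Row-insert the values π_1, π_2, … into P one at a time, bumping the leftmost entry strictly greater than the inserted value down to the next row. The recording tableau Q records, in position (i, j), the step at which that cell was added to P.
  Insert 6 (step 1): P = [6];  Q = [1]
  Insert 7 (step 2): P = [6, 7];  Q = [1, 2]
  Insert 1 (step 3): P = [1, 7] / [6];  Q = [1, 2] / [3]
  Insert 5 (step 4): P = [1, 5] / [6, 7];  Q = [1, 2] / [3, 4]
  Insert 2 (step 5): P = [1, 2] / [5, 7] / [6];  Q = [1, 2] / [3, 4] / [5]
  Insert 3 (step 6): P = [1, 2, 3] / [5, 7] / [6];  Q = [1, 2, 6] / [3, 4] / [5]
  Insert 4 (step 7): P = [1, 2, 3, 4] / [5, 7] / [6];  Q = [1, 2, 6, 7] / [3, 4] / [5]
  Insert 8 (step 8): P = [1, 2, 3, 4, 8] / [5, 7] / [6];  Q = [1, 2, 6, 7, 8] / [3, 4] / [5]
Final shape: (5, 2, 1).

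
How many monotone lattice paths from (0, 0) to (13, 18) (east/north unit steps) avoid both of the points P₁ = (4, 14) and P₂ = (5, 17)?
Number of paths = 203938329

Inclusion–exclusion. Total paths: C(31, 13) = 206253075. Through P₁: C(18, 4)·C(13, 9) = 2187900. Through P₂: C(22, 5)·C(9, 8) = 237006. Since P₁ is strictly southwest of P₂, a monotone path through both must visit P₁ then P₂; paths through both = C(18, 4)·C(4, 1)·C(9, 8) = 110160. Avoid both = 206253075 − 2187900 − 237006 + 110160 = 203938329.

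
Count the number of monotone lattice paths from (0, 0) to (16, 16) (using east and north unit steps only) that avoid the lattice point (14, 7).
Number of paths = 594684990

Total paths from (0, 0) to (16, 16): C(32, 16) = 601080390. Paths through (14, 7): (paths (0, 0) → (14, 7)) × (paths (14, 7) → (16, 16)) = C(21, 14) · C(11, 2) = 116280 · 55 = 6395400. Avoidance count = 601080390 − 6395400 = 594684990.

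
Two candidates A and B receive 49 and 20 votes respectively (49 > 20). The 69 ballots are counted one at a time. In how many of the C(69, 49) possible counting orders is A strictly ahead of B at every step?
Strict-lead orderings = 48598897579886940

Total orderings of the 69 votes with 49 for A: C(69, 49) = 115631859759041340. By the Bertrand ballot formula (Cycle Lemma / reflection principle), the number of orderings in which A is strictly ahead of B throughout is (p − q)/(p + q) · C(p + q, p) = (49 − 20)/(49 + 20) · 115631859759041340 = 48598897579886940.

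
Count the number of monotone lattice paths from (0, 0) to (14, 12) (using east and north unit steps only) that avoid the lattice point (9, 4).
Number of paths = 8737495

Total paths from (0, 0) to (14, 12): C(26, 14) = 9657700. Paths through (9, 4): (paths (0, 0) → (9, 4)) × (paths (9, 4) → (14, 12)) = C(13, 9) · C(13, 5) = 715 · 1287 = 920205. Avoidance count = 9657700 − 920205 = 8737495.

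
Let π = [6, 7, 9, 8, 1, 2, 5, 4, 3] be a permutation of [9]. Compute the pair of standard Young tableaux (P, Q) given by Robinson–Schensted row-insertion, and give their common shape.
P = [1, 2, 3] / [4, 7, 8] / [5] / [6] / [9];  Q = [1, 2, 3] / [4, 6, 7] / [5] / [8] / [9];  common shape = (3, 3, 1, 1, 1)

Row-insert the values π_1, π_2, … into P one at a time, bumping the leftmost entry strictly greater than the inserted value down to the next row. The recording tableau Q records, in position (i, j), the step at which that cell was added to P.
  Insert 6 (step 1): P = [6];  Q = [1]
  Insert 7 (step 2): P = [6, 7];  Q = [1, 2]
  Insert 9 (step 3): P = [6, 7, 9];  Q = [1, 2, 3]
  Insert 8 (step 4): P = [6, 7, 8] / [9];  Q = [1, 2, 3] / [4]
  Insert 1 (step 5): P = [1, 7, 8] / [6] / [9];  Q = [1, 2, 3] / [4] / [5]
  Insert 2 (step 6): P = [1, 2, 8] / [6, 7] / [9];  Q = [1, 2, 3] / [4, 6] / [5]
  Insert 5 (step 7): P = [1, 2, 5] / [6, 7, 8] / [9];  Q = [1, 2, 3] / [4, 6, 7] / [5]
  Insert 4 (step 8): P = [1, 2, 4] / [5, 7, 8] / [6] / [9];  Q = [1, 2, 3] / [4, 6, 7] / [5] / [8]
  Insert 3 (step 9): P = [1, 2, 3] / [4, 7, 8] / [5] / [6] / [9];  Q = [1, 2, 3] / [4, 6, 7] / [5] / [8] / [9]
Final shape: (3, 3, 1, 1, 1).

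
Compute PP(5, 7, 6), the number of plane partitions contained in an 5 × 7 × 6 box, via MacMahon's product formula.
PP(5, 7, 6) = 739309710568

Evaluate the triple product over i = 1..5, j = 1..7, k = 1..6. The factors are (2/1) · (3/2) · (4/3) · (5/4) · (6/5) · (7/6) · (3/2) · (4/3) · … (210 factors total). The numerators and denominators telescope so the product is an integer; carrying out the multiplication exactly gives PP(5, 7, 6) = 739309710568.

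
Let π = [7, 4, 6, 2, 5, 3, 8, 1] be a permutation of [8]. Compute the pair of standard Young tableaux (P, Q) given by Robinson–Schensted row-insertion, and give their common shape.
P = [1, 3, 8] / [2, 5] / [4] / [6] / [7];  Q = [1, 3, 7] / [2, 5] / [4] / [6] / [8];  common shape = (3, 2, 1, 1, 1)

Row-insert the values π_1, π_2, … into P one at a time, bumping the leftmost entry strictly greater than the inserted value down to the next row. The recording tableau Q records, in position (i, j), the step at which that cell was added to P.
  Insert 7 (step 1): P = [7];  Q = [1]
  Insert 4 (step 2): P = [4] / [7];  Q = [1] / [2]
  Insert 6 (step 3): P = [4, 6] / [7];  Q = [1, 3] / [2]
  Insert 2 (step 4): P = [2, 6] / [4] / [7];  Q = [1, 3] / [2] / [4]
  Insert 5 (step 5): P = [2, 5] / [4, 6] / [7];  Q = [1, 3] / [2, 5] / [4]
  Insert 3 (step 6): P = [2, 3] / [4, 5] / [6] / [7];  Q = [1, 3] / [2, 5] / [4] / [6]
  Insert 8 (step 7): P = [2, 3, 8] / [4, 5] / [6] / [7];  Q = [1, 3, 7] / [2, 5] / [4] / [6]
  Insert 1 (step 8): P = [1, 3, 8] / [2, 5] / [4] / [6] / [7];  Q = [1, 3, 7] / [2, 5] / [4] / [6] / [8]
Final shape: (3, 2, 1, 1, 1).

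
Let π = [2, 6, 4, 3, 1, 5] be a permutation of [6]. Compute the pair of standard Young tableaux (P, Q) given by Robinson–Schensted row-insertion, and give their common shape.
P = [1, 3, 5] / [2] / [4] / [6];  Q = [1, 2, 6] / [3] / [4] / [5];  common shape = (3, 1, 1, 1)

Row-insert the values π_1, π_2, … into P one at a time, bumping the leftmost entry strictly greater than the inserted value down to the next row. The recording tableau Q records, in position (i, j), the step at which that cell was added to P.
  Insert 2 (step 1): P = [2];  Q = [1]
  Insert 6 (step 2): P = [2, 6];  Q = [1, 2]
  Insert 4 (step 3): P = [2, 4] / [6];  Q = [1, 2] / [3]
  Insert 3 (step 4): P = [2, 3] / [4] / [6];  Q = [1, 2] / [3] / [4]
  Insert 1 (step 5): P = [1, 3] / [2] / [4] / [6];  Q = [1, 2] / [3] / [4] / [5]
  Insert 5 (step 6): P = [1, 3, 5] / [2] / [4] / [6];  Q = [1, 2, 6] / [3] / [4] / [5]
Final shape: (3, 1, 1, 1).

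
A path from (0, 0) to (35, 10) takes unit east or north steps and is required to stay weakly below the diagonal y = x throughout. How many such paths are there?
Number of paths = 2304024151

By the reflection principle (André's argument), the number of monotone paths to (35, 10) with n ≤ m that never go above y = x is C(45, 35) − C(45, 36) = 3190187286 − 886163135 = 2304024151.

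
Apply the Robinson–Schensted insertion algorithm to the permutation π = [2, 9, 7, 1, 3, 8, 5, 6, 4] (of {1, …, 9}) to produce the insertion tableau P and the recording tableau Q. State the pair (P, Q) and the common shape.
P = [1, 3, 4, 6] / [2, 5, 8] / [7] / [9];  Q = [1, 2, 6, 8] / [3, 5, 7] / [4] / [9];  common shape = (4, 3, 1, 1)

Row-insert the values π_1, π_2, … into P one at a time, bumping the leftmost entry strictly greater than the inserted value down to the next row. The recording tableau Q records, in position (i, j), the step at which that cell was added to P.
  Insert 2 (step 1): P = [2];  Q = [1]
  Insert 9 (step 2): P = [2, 9];  Q = [1, 2]
  Insert 7 (step 3): P = [2, 7] / [9];  Q = [1, 2] / [3]
  Insert 1 (step 4): P = [1, 7] / [2] / [9];  Q = [1, 2] / [3] / [4]
  Insert 3 (step 5): P = [1, 3] / [2, 7] / [9];  Q = [1, 2] / [3, 5] / [4]
  Insert 8 (step 6): P = [1, 3, 8] / [2, 7] / [9];  Q = [1, 2, 6] / [3, 5] / [4]
  Insert 5 (step 7): P = [1, 3, 5] / [2, 7, 8] / [9];  Q = [1, 2, 6] / [3, 5, 7] / [4]
  Insert 6 (step 8): P = [1, 3, 5, 6] / [2, 7, 8] / [9];  Q = [1, 2, 6, 8] / [3, 5, 7] / [4]
  Insert 4 (step 9): P = [1, 3, 4, 6] / [2, 5, 8] / [7] / [9];  Q = [1, 2, 6, 8] / [3, 5, 7] / [4] / [9]
Final shape: (4, 3, 1, 1).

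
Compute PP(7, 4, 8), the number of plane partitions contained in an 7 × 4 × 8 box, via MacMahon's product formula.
PP(7, 4, 8) = 1318349483880

Evaluate the triple product over i = 1..7, j = 1..4, k = 1..8. The factors are (2/1) · (3/2) · (4/3) · (5/4) · (6/5) · (7/6) · (8/7) · (9/8) · … (224 factors total). The numerators and denominators telescope so the product is an integer; carrying out the multiplication exactly gives PP(7, 4, 8) = 1318349483880.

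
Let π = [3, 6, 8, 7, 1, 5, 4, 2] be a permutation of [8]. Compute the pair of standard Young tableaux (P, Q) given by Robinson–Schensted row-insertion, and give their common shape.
P = [1, 2, 7] / [3, 4] / [5] / [6] / [8];  Q = [1, 2, 3] / [4, 6] / [5] / [7] / [8];  common shape = (3, 2, 1, 1, 1)

Row-insert the values π_1, π_2, … into P one at a time, bumping the leftmost entry strictly greater than the inserted value down to the next row. The recording tableau Q records, in position (i, j), the step at which that cell was added to P.
  Insert 3 (step 1): P = [3];  Q = [1]
  Insert 6 (step 2): P = [3, 6];  Q = [1, 2]
  Insert 8 (step 3): P = [3, 6, 8];  Q = [1, 2, 3]
  Insert 7 (step 4): P = [3, 6, 7] / [8];  Q = [1, 2, 3] / [4]
  Insert 1 (step 5): P = [1, 6, 7] / [3] / [8];  Q = [1, 2, 3] / [4] / [5]
  Insert 5 (step 6): P = [1, 5, 7] / [3, 6] / [8];  Q = [1, 2, 3] / [4, 6] / [5]
  Insert 4 (step 7): P = [1, 4, 7] / [3, 5] / [6] / [8];  Q = [1, 2, 3] / [4, 6] / [5] / [7]
  Insert 2 (step 8): P = [1, 2, 7] / [3, 4] / [5] / [6] / [8];  Q = [1, 2, 3] / [4, 6] / [5] / [7] / [8]
Final shape: (3, 2, 1, 1, 1).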